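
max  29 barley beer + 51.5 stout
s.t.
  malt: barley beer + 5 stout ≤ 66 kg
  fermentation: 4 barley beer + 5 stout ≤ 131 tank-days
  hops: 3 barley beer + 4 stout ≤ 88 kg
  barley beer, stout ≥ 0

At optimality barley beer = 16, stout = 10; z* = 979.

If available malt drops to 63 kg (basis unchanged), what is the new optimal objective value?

Binding: malt and hops. Non-binding: fermentation (17 unused).
Slack constraints have shadow price 0 (complementary slackness).
Dual feasibility on the basic columns requires 1·y_malt + 3·y_hops = 29, 5·y_malt + 4·y_hops = 51.5.
This yields shadow prices y_malt = 3.5, y_hops = 8.5.
Δz = y_malt·Δb = 3.5 × (-3) = -10.5, so new z* = 979 − 10.5 = 968.5.

968.5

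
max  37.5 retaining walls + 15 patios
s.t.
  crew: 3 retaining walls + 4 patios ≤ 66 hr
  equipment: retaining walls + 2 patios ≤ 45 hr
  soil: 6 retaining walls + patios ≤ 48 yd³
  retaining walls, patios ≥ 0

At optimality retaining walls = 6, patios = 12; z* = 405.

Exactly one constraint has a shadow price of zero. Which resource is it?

crew: 66/66 (binding)
equipment: 30/45 (slack 15)
soil: 48/48 (binding)
By complementary slackness, a constraint with positive slack has shadow price 0 → equipment.

equipment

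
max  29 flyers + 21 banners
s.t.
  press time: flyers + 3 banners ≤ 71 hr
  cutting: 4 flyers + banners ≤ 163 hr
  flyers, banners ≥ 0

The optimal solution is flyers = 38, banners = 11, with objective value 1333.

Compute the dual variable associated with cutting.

6

At the optimum: press time uses 71 of 71 (binding); cutting uses 163 of 163 (binding).
From A_Bᵀ y = c: 1·y_press time + 4·y_cutting = 29; 3·y_press time + 1·y_cutting = 21.
Solving: y_press time = 5, y_cutting = 6.
Shadow price of cutting = 6.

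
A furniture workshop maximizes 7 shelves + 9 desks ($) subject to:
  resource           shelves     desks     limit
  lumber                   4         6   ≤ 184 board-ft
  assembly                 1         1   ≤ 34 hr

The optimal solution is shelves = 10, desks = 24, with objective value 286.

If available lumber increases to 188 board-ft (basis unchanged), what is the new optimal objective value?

At the optimum: lumber uses 184 of 184 (binding); assembly uses 34 of 34 (binding).
The binding rows give the dual system: 4·y_lumber + 1·y_assembly = 7 and 6·y_lumber + 1·y_assembly = 9.
→ y_lumber = 1 and y_assembly = 3.
Δz = y_lumber·Δb = 1 × (4) = 4, so new z* = 286 + 4 = 290.

290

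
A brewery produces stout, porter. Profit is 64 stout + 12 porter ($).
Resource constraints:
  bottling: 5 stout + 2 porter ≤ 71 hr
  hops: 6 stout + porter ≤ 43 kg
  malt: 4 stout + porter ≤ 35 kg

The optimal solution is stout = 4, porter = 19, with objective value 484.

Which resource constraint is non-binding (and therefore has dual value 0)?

bottling: 58/71 (slack 13)
hops: 43/43 (binding)
malt: 35/35 (binding)
By complementary slackness, a constraint with positive slack has shadow price 0 → bottling.

bottling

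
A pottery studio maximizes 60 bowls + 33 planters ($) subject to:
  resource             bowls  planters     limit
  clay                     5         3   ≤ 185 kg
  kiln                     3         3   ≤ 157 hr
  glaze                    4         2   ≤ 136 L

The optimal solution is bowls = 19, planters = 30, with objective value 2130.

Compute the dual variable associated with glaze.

Check each constraint at x*: clay 185/185 (tight); kiln 147/157 (slack 10); glaze 136/136 (tight).
By complementary slackness, y = 0 for the non-binding constraint.
Dual feasibility on the basic columns requires 5·y_clay + 4·y_glaze = 60, 3·y_clay + 2·y_glaze = 33.
This yields shadow prices y_clay = 6, y_glaze = 7.5.
Shadow price of glaze = 7.5.

7.5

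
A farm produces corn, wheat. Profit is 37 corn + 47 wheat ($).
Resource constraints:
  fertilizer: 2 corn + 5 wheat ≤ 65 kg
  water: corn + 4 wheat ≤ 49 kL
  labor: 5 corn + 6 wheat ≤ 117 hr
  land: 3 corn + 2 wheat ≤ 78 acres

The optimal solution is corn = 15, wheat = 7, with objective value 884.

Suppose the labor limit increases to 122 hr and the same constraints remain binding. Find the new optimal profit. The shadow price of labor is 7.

Δb = 5, so new z* = 884 + (7)·(5) = 884 + 35 = 919.

919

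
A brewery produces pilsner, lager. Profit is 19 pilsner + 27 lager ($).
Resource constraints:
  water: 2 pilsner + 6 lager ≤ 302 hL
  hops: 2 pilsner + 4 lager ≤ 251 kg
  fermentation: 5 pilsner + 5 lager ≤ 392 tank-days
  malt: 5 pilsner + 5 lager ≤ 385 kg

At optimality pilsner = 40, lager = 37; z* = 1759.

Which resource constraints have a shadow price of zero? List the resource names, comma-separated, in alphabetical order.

water: 302/302 (binding)
hops: 228/251 (slack 23)
fermentation: 385/392 (slack 7)
malt: 385/385 (binding)
By complementary slackness, a constraint with positive slack has shadow price 0 → fermentation, hops.

fermentation, hops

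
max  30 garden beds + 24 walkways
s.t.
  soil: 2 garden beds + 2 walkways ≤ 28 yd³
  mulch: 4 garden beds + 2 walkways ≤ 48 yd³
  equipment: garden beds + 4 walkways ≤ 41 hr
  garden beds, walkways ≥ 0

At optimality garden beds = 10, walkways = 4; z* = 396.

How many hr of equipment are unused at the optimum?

equipment used = 1·10 + 4·4 = 26; slack = 41 − 26 = 15.

15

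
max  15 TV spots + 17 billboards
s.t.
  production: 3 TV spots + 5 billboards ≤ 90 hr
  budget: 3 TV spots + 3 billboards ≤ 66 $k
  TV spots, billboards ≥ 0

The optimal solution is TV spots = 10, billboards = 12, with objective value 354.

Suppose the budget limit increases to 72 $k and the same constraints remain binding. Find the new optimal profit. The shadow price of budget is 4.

378

Δb = 6, so new z* = 354 + (4)·(6) = 354 + 24 = 378.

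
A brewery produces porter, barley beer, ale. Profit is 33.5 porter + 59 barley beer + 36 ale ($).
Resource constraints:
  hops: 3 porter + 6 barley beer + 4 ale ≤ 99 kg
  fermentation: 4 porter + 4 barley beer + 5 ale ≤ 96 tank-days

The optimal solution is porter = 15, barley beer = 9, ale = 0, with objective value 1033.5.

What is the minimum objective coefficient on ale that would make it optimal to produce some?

At the optimum: hops uses 99 of 99 (binding); fermentation uses 96 of 96 (binding).
Dual feasibility on the basic columns requires 3·y_hops + 4·y_fermentation = 33.5, 6·y_hops + 4·y_fermentation = 59.
Solving: y_hops = 8.5, y_fermentation = 2.
ale enters the basis when its profit ≥ yᵀa₃ = 8.5·4 + 2·5 = 44.

44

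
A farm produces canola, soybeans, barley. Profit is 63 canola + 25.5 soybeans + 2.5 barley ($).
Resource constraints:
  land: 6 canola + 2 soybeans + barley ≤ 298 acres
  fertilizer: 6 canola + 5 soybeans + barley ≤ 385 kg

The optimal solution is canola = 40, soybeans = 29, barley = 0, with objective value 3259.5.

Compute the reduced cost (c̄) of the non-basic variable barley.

At the optimum: land uses 298 of 298 (binding); fertilizer uses 385 of 385 (binding).
The binding rows give the dual system: 6·y_land + 6·y_fertilizer = 63 and 2·y_land + 5·y_fertilizer = 25.5.
Solving: y_land = 9, y_fertilizer = 1.5.
Reduced cost of barley: c₃ − yᵀa₃ = 2.5 − (9·1 + 1.5·1) = 2.5 − 10.5 = -8.

-8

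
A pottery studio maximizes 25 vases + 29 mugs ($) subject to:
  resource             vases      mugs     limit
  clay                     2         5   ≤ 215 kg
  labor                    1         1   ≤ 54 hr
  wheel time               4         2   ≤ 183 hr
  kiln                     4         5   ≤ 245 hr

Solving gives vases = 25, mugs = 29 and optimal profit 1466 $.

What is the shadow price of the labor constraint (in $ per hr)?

9

At the optimum: clay uses 195 of 215 (slack = 20); labor uses 54 of 54 (binding); wheel time uses 158 of 183 (slack = 25); kiln uses 245 of 245 (binding).
Slack constraints have shadow price 0 (complementary slackness).
From A_Bᵀ y = c: 1·y_labor + 4·y_kiln = 25; 1·y_labor + 5·y_kiln = 29.
→ y_labor = 9 and y_kiln = 4.
Shadow price of labor = 9.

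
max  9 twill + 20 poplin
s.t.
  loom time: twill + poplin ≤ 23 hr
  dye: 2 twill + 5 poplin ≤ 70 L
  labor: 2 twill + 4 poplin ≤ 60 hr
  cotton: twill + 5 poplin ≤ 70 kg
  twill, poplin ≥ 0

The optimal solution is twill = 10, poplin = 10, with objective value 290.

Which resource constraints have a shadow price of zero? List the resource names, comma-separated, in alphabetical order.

cotton, loom time

loom time: 20/23 (slack 3)
dye: 70/70 (binding)
labor: 60/60 (binding)
cotton: 60/70 (slack 10)
By complementary slackness, a constraint with positive slack has shadow price 0 → cotton, loom time.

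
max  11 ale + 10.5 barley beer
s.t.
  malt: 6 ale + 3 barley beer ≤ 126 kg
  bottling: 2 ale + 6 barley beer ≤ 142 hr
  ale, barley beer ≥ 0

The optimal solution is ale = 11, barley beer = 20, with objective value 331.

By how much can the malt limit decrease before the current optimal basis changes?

Binding constraints: malt, bottling. The basis is B = [[6,3],[2,6]] with det 30.
Per unit decrease in malt, x* moves by d = (-0.2, 0.0667).
The basis stays optimal until ale reaches 0; allowable decrease = 55 kg.

55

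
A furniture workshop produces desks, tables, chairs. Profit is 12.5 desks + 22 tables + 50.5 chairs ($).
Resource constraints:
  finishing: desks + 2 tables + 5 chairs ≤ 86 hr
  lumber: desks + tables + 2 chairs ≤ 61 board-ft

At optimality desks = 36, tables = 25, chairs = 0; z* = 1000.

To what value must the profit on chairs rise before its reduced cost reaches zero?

53.5

Check each constraint at x*: finishing 86/86 (tight); lumber 61/61 (tight).
The binding rows give the dual system: 1·y_finishing + 1·y_lumber = 12.5 and 2·y_finishing + 1·y_lumber = 22.
This yields shadow prices y_finishing = 9.5, y_lumber = 3.
chairs enters the basis when its profit ≥ yᵀa₃ = 9.5·5 + 3·2 = 53.5.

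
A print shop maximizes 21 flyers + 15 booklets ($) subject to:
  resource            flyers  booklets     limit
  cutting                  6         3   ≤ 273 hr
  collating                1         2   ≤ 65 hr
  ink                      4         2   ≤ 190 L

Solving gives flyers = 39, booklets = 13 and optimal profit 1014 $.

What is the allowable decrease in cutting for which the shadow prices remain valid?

175.5

Binding constraints: cutting, collating. The basis is B = [[6,3],[1,2]] with det 9.
Per unit decrease in cutting, x* moves by d = (-0.2222, 0.1111).
The basis stays optimal until flyers reaches 0; allowable decrease = 175.5 hr.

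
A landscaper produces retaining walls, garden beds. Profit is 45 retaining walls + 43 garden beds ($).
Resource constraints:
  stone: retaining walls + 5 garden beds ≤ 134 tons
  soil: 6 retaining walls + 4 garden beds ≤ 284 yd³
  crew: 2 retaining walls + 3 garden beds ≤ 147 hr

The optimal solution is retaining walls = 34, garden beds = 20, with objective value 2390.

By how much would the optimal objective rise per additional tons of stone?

Binding: stone and soil. Non-binding: crew (19 unused).
Since crew is not tight, its dual is 0.
The binding rows give the dual system: 1·y_stone + 6·y_soil = 45 and 5·y_stone + 4·y_soil = 43.
→ y_stone = 3 and y_soil = 7.
Shadow price of stone = 3.

3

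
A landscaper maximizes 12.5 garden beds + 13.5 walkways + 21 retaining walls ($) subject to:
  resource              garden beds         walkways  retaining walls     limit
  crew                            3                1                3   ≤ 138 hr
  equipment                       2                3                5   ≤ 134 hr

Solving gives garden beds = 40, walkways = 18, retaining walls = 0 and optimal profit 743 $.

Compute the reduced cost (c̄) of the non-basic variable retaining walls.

-3.5

Check each constraint at x*: crew 138/138 (tight); equipment 134/134 (tight).
Dual feasibility on the basic columns requires 3·y_crew + 2·y_equipment = 12.5, 1·y_crew + 3·y_equipment = 13.5.
This yields shadow prices y_crew = 1.5, y_equipment = 4.
Reduced cost of retaining walls: c₃ − yᵀa₃ = 21 − (1.5·3 + 4·5) = 21 − 24.5 = -3.5.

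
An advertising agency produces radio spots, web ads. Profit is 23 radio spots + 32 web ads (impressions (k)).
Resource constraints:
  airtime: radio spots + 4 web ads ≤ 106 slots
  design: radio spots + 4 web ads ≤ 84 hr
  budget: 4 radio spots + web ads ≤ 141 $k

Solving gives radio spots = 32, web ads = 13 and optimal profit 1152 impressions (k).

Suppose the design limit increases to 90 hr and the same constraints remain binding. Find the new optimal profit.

At the optimum: airtime uses 84 of 106 (slack = 22); design uses 84 of 84 (binding); budget uses 141 of 141 (binding).
By complementary slackness, y = 0 for the non-binding constraint.
Dual feasibility on the basic columns requires 1·y_design + 4·y_budget = 23, 4·y_design + 1·y_budget = 32.
→ y_design = 7 and y_budget = 4.
Δz = y_design·Δb = 7 × (6) = 42, so new z* = 1152 + 42 = 1194.

1194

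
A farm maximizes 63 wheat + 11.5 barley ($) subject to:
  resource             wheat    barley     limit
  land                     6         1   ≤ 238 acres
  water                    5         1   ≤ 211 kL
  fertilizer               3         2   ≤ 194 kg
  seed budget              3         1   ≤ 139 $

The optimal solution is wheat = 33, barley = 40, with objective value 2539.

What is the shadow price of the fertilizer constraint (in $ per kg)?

Check each constraint at x*: land 238/238 (tight); water 205/211 (slack 6); fertilizer 179/194 (slack 15); seed budget 139/139 (tight).
By complementary slackness, y = 0 for the non-binding constraints.
Dual feasibility on the basic columns requires 6·y_land + 3·y_seed budget = 63, 1·y_land + 1·y_seed budget = 11.5.
Solving: y_land = 9.5, y_seed budget = 2.
Shadow price of fertilizer = 0.

0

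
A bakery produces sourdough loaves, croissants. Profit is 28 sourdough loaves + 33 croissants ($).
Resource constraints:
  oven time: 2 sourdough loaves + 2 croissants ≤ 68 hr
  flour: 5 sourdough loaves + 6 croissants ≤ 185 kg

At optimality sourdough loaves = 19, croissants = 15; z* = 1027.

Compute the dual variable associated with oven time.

1.5

Both oven time and flour are binding at x*.
From A_Bᵀ y = c: 2·y_oven time + 5·y_flour = 28; 2·y_oven time + 6·y_flour = 33.
Solving: y_oven time = 1.5, y_flour = 5.
Shadow price of oven time = 1.5.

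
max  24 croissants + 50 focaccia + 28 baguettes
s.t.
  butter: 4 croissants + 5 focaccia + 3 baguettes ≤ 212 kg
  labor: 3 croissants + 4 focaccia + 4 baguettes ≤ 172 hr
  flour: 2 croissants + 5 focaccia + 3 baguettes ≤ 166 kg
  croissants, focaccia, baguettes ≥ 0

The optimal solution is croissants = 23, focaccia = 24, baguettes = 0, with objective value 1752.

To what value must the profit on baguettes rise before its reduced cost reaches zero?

At the optimum: butter uses 212 of 212 (binding); labor uses 165 of 172 (slack = 7); flour uses 166 of 166 (binding).
Slack constraints have shadow price 0 (complementary slackness).
The binding rows give the dual system: 4·y_butter + 2·y_flour = 24 and 5·y_butter + 5·y_flour = 50.
Solving: y_butter = 2, y_flour = 8.
baguettes enters the basis when its profit ≥ yᵀa₃ = 2·3 + 8·3 = 30.

30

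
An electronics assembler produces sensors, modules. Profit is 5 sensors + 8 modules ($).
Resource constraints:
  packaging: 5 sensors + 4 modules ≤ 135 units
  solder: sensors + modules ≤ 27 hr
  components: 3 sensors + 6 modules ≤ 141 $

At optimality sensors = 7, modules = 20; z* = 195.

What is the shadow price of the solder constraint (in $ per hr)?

Binding: solder and components. Non-binding: packaging (20 unused).
Slack constraints have shadow price 0 (complementary slackness).
From A_Bᵀ y = c: 1·y_solder + 3·y_components = 5; 1·y_solder + 6·y_components = 8.
This yields shadow prices y_solder = 2, y_components = 1.
Shadow price of solder = 2.

2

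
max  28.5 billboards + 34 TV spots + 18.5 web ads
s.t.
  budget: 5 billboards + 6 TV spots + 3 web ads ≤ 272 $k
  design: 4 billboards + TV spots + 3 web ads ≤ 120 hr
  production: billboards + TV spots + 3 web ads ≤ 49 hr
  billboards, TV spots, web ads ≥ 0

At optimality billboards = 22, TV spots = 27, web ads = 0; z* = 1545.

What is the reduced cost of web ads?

At the optimum: budget uses 272 of 272 (binding); design uses 115 of 120 (slack = 5); production uses 49 of 49 (binding).
By complementary slackness, y = 0 for the non-binding constraint.
Dual feasibility on the basic columns requires 5·y_budget + 1·y_production = 28.5, 6·y_budget + 1·y_production = 34.
Solving: y_budget = 5.5, y_production = 1.
Reduced cost of web ads: c₃ − yᵀa₃ = 18.5 − (5.5·3 + 1·3) = 18.5 − 19.5 = -1.

-1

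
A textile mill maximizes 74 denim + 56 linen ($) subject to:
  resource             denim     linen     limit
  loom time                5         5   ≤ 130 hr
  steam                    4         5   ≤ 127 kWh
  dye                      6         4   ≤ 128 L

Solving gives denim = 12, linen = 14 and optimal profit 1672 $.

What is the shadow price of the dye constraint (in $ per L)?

Binding: loom time and dye. Non-binding: steam (9 unused).
Slack constraints have shadow price 0 (complementary slackness).
The binding rows give the dual system: 5·y_loom time + 6·y_dye = 74 and 5·y_loom time + 4·y_dye = 56.
This yields shadow prices y_loom time = 4, y_dye = 9.
Shadow price of dye = 9.

9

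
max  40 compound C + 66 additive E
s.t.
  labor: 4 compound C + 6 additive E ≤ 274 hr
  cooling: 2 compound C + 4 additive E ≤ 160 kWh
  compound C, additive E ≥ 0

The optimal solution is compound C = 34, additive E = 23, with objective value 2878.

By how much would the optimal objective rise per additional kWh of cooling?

Check each constraint at x*: labor 274/274 (tight); cooling 160/160 (tight).
The binding rows give the dual system: 4·y_labor + 2·y_cooling = 40 and 6·y_labor + 4·y_cooling = 66.
→ y_labor = 7 and y_cooling = 6.
Shadow price of cooling = 6.

6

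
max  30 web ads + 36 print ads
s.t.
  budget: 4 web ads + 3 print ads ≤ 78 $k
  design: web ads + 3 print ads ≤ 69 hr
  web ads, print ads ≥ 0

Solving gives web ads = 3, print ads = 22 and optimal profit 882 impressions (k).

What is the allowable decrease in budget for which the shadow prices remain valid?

Binding constraints: budget, design. The basis is B = [[4,3],[1,3]] with det 9.
Per unit decrease in budget, x* moves by d = (-0.3333, 0.1111).
The basis stays optimal until web ads reaches 0; allowable decrease = 9 $k.

9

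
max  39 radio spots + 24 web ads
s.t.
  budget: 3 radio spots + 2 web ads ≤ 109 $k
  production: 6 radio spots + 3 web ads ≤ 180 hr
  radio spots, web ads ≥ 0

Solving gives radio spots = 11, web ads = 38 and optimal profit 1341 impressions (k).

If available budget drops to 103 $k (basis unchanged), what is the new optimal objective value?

Both budget and production are binding at x*.
From A_Bᵀ y = c: 3·y_budget + 6·y_production = 39; 2·y_budget + 3·y_production = 24.
Solving: y_budget = 9, y_production = 2.
Δz = y_budget·Δb = 9 × (-6) = -54, so new z* = 1341 − 54 = 1287.

1287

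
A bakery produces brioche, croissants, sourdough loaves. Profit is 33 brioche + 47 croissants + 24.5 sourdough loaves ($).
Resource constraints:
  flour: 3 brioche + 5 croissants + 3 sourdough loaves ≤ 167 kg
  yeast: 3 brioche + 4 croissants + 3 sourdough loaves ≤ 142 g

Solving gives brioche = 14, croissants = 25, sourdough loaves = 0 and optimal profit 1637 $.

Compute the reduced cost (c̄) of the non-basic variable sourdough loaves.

-8.5

At the optimum: flour uses 167 of 167 (binding); yeast uses 142 of 142 (binding).
Dual feasibility on the basic columns requires 3·y_flour + 3·y_yeast = 33, 5·y_flour + 4·y_yeast = 47.
This yields shadow prices y_flour = 3, y_yeast = 8.
Reduced cost of sourdough loaves: c₃ − yᵀa₃ = 24.5 − (3·3 + 8·3) = 24.5 − 33 = -8.5.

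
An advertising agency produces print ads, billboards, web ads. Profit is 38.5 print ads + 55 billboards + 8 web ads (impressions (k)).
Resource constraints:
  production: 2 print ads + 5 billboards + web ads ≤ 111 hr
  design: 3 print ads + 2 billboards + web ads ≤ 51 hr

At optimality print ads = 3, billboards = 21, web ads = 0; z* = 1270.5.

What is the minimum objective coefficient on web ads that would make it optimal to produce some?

15.5

At the optimum: production uses 111 of 111 (binding); design uses 51 of 51 (binding).
From A_Bᵀ y = c: 2·y_production + 3·y_design = 38.5; 5·y_production + 2·y_design = 55.
Solving: y_production = 8, y_design = 7.5.
web ads enters the basis when its profit ≥ yᵀa₃ = 8·1 + 7.5·1 = 15.5.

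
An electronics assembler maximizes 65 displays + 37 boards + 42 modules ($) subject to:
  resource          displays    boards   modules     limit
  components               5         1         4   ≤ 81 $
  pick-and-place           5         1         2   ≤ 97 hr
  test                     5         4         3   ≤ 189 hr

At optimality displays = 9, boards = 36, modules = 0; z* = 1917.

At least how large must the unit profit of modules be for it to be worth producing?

Check each constraint at x*: components 81/81 (tight); pick-and-place 81/97 (slack 16); test 189/189 (tight).
Since pick-and-place is not tight, its dual is 0.
The binding rows give the dual system: 5·y_components + 5·y_test = 65 and 1·y_components + 4·y_test = 37.
Solving: y_components = 5, y_test = 8.
modules enters the basis when its profit ≥ yᵀa₃ = 5·4 + 8·3 = 44.

44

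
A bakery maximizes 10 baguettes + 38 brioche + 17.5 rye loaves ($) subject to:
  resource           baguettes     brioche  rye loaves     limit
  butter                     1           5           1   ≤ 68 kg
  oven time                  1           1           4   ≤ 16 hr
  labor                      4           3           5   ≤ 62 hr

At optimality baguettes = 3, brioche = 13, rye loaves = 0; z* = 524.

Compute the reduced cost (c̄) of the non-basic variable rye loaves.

Check each constraint at x*: butter 68/68 (tight); oven time 16/16 (tight); labor 51/62 (slack 11).
By complementary slackness, y = 0 for the non-binding constraint.
From A_Bᵀ y = c: 1·y_butter + 1·y_oven time = 10; 5·y_butter + 1·y_oven time = 38.
→ y_butter = 7 and y_oven time = 3.
Reduced cost of rye loaves: c₃ − yᵀa₃ = 17.5 − (7·1 + 3·4) = 17.5 − 19 = -1.5.

-1.5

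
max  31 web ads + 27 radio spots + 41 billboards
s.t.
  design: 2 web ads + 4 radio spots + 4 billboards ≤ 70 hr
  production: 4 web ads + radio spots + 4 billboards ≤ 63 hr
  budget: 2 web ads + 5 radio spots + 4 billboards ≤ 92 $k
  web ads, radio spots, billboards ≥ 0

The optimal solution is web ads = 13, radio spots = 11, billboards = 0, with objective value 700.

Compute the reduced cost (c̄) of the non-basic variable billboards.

-1

Check each constraint at x*: design 70/70 (tight); production 63/63 (tight); budget 81/92 (slack 11).
Since budget is not tight, its dual is 0.
Dual feasibility on the basic columns requires 2·y_design + 4·y_production = 31, 4·y_design + 1·y_production = 27.
→ y_design = 5.5 and y_production = 5.
Reduced cost of billboards: c₃ − yᵀa₃ = 41 − (5.5·4 + 5·4) = 41 − 42 = -1.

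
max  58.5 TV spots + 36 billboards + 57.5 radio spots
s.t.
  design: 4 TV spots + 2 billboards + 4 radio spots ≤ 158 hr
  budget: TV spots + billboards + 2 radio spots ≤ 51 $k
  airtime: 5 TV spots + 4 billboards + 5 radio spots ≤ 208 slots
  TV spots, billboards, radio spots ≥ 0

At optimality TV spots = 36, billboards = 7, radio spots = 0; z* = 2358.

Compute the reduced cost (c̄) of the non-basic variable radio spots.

-1

At the optimum: design uses 158 of 158 (binding); budget uses 43 of 51 (slack = 8); airtime uses 208 of 208 (binding).
Slack constraints have shadow price 0 (complementary slackness).
The binding rows give the dual system: 4·y_design + 5·y_airtime = 58.5 and 2·y_design + 4·y_airtime = 36.
Solving: y_design = 9, y_airtime = 4.5.
Reduced cost of radio spots: c₃ − yᵀa₃ = 57.5 − (9·4 + 4.5·5) = 57.5 − 58.5 = -1.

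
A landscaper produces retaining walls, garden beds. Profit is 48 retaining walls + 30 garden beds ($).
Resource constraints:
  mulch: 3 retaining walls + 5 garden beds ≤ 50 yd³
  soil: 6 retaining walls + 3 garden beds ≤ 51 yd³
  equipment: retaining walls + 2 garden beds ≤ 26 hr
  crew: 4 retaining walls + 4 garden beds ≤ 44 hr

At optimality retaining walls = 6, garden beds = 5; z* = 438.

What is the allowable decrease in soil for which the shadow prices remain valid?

10.5

Binding constraints: soil, crew. The basis is B = [[6,3],[4,4]] with det 12.
Per unit decrease in soil, x* moves by d = (-0.3333, 0.3333).
The basis stays optimal until mulch becomes binding; allowable decrease = 10.5 yd³.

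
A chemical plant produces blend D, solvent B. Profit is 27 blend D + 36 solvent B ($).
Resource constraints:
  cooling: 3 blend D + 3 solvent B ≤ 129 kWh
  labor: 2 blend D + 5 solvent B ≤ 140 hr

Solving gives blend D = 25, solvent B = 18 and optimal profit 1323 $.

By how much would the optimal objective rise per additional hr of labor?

3

Check each constraint at x*: cooling 129/129 (tight); labor 140/140 (tight).
Dual feasibility on the basic columns requires 3·y_cooling + 2·y_labor = 27, 3·y_cooling + 5·y_labor = 36.
This yields shadow prices y_cooling = 7, y_labor = 3.
Shadow price of labor = 3.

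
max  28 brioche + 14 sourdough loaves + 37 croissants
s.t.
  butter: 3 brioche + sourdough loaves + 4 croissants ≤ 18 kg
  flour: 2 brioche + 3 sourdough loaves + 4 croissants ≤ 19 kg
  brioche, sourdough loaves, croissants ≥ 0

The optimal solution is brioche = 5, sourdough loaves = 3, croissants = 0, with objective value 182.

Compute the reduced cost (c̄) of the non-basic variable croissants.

Check each constraint at x*: butter 18/18 (tight); flour 19/19 (tight).
From A_Bᵀ y = c: 3·y_butter + 2·y_flour = 28; 1·y_butter + 3·y_flour = 14.
Solving: y_butter = 8, y_flour = 2.
Reduced cost of croissants: c₃ − yᵀa₃ = 37 − (8·4 + 2·4) = 37 − 40 = -3.

-3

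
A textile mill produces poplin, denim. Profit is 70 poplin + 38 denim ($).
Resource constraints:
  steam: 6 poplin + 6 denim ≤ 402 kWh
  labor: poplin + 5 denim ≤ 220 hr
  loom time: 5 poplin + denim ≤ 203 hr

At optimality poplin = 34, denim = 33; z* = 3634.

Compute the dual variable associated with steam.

Binding: steam and loom time. Non-binding: labor (21 unused).
Slack constraints have shadow price 0 (complementary slackness).
Dual feasibility on the basic columns requires 6·y_steam + 5·y_loom time = 70, 6·y_steam + 1·y_loom time = 38.
→ y_steam = 5 and y_loom time = 8.
Shadow price of steam = 5.

5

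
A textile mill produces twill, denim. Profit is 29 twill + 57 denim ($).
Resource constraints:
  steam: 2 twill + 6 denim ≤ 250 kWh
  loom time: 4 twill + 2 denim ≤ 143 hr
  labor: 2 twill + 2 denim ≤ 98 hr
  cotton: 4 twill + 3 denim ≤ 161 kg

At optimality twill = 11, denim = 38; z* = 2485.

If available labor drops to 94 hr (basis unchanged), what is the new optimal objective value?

2455

Check each constraint at x*: steam 250/250 (tight); loom time 120/143 (slack 23); labor 98/98 (tight); cotton 158/161 (slack 3).
Slack constraints have shadow price 0 (complementary slackness).
From A_Bᵀ y = c: 2·y_steam + 2·y_labor = 29; 6·y_steam + 2·y_labor = 57.
Solving: y_steam = 7, y_labor = 7.5.
Δz = y_labor·Δb = 7.5 × (-4) = -30, so new z* = 2485 − 30 = 2455.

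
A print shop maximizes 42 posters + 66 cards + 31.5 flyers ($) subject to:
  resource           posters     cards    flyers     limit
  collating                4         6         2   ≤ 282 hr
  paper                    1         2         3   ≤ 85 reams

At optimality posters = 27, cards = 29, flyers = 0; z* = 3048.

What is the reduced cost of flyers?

-4.5

Check each constraint at x*: collating 282/282 (tight); paper 85/85 (tight).
From A_Bᵀ y = c: 4·y_collating + 1·y_paper = 42; 6·y_collating + 2·y_paper = 66.
This yields shadow prices y_collating = 9, y_paper = 6.
Reduced cost of flyers: c₃ − yᵀa₃ = 31.5 − (9·2 + 6·3) = 31.5 − 36 = -4.5.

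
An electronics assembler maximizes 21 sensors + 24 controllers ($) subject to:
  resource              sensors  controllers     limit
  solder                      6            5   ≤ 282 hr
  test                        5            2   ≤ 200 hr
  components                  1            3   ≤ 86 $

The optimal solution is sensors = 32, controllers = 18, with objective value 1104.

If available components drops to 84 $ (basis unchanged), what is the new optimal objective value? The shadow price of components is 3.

Δb = -2, so new z* = 1104 + (3)·(-2) = 1104 − 6 = 1098.

1098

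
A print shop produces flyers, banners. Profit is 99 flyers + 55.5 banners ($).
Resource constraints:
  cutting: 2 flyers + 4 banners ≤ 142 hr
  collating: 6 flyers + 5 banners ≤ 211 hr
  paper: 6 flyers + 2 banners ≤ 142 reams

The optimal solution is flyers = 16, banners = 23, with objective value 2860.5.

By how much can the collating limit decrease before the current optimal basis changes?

69

Binding constraints: collating, paper. The basis is B = [[6,5],[6,2]] with det -18.
Per unit decrease in collating, x* moves by d = (0.1111, -0.3333).
The basis stays optimal until banners reaches 0; allowable decrease = 69 hr.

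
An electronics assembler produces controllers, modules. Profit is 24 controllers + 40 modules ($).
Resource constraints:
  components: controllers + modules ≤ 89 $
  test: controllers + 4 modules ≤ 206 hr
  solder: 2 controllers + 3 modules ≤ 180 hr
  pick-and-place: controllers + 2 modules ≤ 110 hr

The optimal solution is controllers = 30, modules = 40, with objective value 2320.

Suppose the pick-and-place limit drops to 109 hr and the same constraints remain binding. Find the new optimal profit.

At the optimum: components uses 70 of 89 (slack = 19); test uses 190 of 206 (slack = 16); solder uses 180 of 180 (binding); pick-and-place uses 110 of 110 (binding).
Slack constraints have shadow price 0 (complementary slackness).
The binding rows give the dual system: 2·y_solder + 1·y_pick-and-place = 24 and 3·y_solder + 2·y_pick-and-place = 40.
→ y_solder = 8 and y_pick-and-place = 8.
Δz = y_pick-and-place·Δb = 8 × (-1) = -8, so new z* = 2320 − 8 = 2312.

2312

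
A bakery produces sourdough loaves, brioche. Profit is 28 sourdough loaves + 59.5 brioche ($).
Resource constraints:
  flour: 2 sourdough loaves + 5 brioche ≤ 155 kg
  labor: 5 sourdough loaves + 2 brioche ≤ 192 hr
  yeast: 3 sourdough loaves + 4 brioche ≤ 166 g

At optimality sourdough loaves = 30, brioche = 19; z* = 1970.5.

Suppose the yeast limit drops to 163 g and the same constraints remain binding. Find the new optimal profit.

1961.5

Check each constraint at x*: flour 155/155 (tight); labor 188/192 (slack 4); yeast 166/166 (tight).
By complementary slackness, y = 0 for the non-binding constraint.
Dual feasibility on the basic columns requires 2·y_flour + 3·y_yeast = 28, 5·y_flour + 4·y_yeast = 59.5.
This yields shadow prices y_flour = 9.5, y_yeast = 3.
Δz = y_yeast·Δb = 3 × (-3) = -9, so new z* = 1970.5 − 9 = 1961.5.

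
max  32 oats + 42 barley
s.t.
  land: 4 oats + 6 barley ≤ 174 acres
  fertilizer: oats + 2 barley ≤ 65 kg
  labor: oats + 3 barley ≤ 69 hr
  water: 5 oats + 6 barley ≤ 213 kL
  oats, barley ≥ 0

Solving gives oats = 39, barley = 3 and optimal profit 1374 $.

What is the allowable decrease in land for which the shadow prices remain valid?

3.6

Binding constraints: land, water. The basis is B = [[4,6],[5,6]] with det -6.
Per unit decrease in land, x* moves by d = (1, -0.8333).
The basis stays optimal until barley reaches 0; allowable decrease = 3.6 acres.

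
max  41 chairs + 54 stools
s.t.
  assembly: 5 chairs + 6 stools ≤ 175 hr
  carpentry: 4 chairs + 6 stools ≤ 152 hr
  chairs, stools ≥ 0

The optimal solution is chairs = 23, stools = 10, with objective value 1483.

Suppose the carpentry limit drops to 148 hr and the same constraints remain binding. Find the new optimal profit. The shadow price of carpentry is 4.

1467

Δb = -4, so new z* = 1483 + (4)·(-4) = 1483 − 16 = 1467.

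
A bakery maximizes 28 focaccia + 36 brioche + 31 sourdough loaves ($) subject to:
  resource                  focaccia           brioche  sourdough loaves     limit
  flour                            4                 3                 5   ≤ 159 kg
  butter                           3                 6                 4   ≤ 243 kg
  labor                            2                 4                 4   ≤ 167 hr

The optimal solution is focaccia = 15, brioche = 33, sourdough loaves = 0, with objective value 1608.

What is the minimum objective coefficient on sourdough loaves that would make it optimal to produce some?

36

Check each constraint at x*: flour 159/159 (tight); butter 243/243 (tight); labor 162/167 (slack 5).
By complementary slackness, y = 0 for the non-binding constraint.
Dual feasibility on the basic columns requires 4·y_flour + 3·y_butter = 28, 3·y_flour + 6·y_butter = 36.
→ y_flour = 4 and y_butter = 4.
sourdough loaves enters the basis when its profit ≥ yᵀa₃ = 4·5 + 4·4 = 36.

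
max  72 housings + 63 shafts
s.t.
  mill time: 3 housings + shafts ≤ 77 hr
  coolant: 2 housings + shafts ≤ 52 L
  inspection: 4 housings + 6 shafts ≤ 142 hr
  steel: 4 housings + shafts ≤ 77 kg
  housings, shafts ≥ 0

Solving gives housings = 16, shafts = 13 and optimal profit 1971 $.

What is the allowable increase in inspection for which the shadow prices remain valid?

70

Binding constraints: inspection, steel. The basis is B = [[4,6],[4,1]] with det -20.
Per unit increase in inspection, x* moves by d = (-0.05, 0.2).
The basis stays optimal until coolant becomes binding; allowable increase = 70 hr.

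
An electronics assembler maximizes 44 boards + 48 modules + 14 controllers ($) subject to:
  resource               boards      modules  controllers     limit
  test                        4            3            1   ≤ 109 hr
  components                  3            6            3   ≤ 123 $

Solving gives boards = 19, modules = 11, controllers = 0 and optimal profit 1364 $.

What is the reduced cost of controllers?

Check each constraint at x*: test 109/109 (tight); components 123/123 (tight).
The binding rows give the dual system: 4·y_test + 3·y_components = 44 and 3·y_test + 6·y_components = 48.
Solving: y_test = 8, y_components = 4.
Reduced cost of controllers: c₃ − yᵀa₃ = 14 − (8·1 + 4·3) = 14 − 20 = -6.

-6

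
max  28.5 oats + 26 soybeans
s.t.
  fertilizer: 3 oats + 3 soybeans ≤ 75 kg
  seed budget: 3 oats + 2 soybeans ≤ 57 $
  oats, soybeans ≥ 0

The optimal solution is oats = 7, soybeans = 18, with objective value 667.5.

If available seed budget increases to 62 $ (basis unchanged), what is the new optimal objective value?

680

Both fertilizer and seed budget are binding at x*.
From A_Bᵀ y = c: 3·y_fertilizer + 3·y_seed budget = 28.5; 3·y_fertilizer + 2·y_seed budget = 26.
→ y_fertilizer = 7 and y_seed budget = 2.5.
Δz = y_seed budget·Δb = 2.5 × (5) = 12.5, so new z* = 667.5 + 12.5 = 680.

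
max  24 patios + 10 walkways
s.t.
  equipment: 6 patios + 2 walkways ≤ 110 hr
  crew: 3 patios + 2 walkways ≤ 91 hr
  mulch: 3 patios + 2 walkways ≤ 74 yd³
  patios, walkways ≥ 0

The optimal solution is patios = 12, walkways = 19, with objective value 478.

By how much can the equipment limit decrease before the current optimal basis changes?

Binding constraints: equipment, mulch. The basis is B = [[6,2],[3,2]] with det 6.
Per unit decrease in equipment, x* moves by d = (-0.3333, 0.5).
The basis stays optimal until patios reaches 0; allowable decrease = 36 hr.

36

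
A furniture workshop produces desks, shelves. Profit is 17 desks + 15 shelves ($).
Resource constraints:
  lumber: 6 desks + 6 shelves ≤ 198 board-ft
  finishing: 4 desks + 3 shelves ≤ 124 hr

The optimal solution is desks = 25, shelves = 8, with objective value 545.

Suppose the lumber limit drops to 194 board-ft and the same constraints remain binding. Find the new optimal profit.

539

At the optimum: lumber uses 198 of 198 (binding); finishing uses 124 of 124 (binding).
From A_Bᵀ y = c: 6·y_lumber + 4·y_finishing = 17; 6·y_lumber + 3·y_finishing = 15.
→ y_lumber = 1.5 and y_finishing = 2.
Δz = y_lumber·Δb = 1.5 × (-4) = -6, so new z* = 545 − 6 = 539.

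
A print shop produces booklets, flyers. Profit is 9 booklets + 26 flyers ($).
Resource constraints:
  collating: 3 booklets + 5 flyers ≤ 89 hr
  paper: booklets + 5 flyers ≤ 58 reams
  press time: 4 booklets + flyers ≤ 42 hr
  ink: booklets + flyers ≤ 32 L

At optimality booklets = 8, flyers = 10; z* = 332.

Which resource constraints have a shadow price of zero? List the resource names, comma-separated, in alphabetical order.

collating, ink

collating: 74/89 (slack 15)
paper: 58/58 (binding)
press time: 42/42 (binding)
ink: 18/32 (slack 14)
By complementary slackness, a constraint with positive slack has shadow price 0 → collating, ink.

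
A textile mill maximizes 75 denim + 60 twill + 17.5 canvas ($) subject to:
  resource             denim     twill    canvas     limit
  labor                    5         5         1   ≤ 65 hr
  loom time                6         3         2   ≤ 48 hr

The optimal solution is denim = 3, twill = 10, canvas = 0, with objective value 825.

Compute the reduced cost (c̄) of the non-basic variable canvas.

-1.5

Both labor and loom time are binding at x*.
From A_Bᵀ y = c: 5·y_labor + 6·y_loom time = 75; 5·y_labor + 3·y_loom time = 60.
This yields shadow prices y_labor = 9, y_loom time = 5.
Reduced cost of canvas: c₃ − yᵀa₃ = 17.5 − (9·1 + 5·2) = 17.5 − 19 = -1.5.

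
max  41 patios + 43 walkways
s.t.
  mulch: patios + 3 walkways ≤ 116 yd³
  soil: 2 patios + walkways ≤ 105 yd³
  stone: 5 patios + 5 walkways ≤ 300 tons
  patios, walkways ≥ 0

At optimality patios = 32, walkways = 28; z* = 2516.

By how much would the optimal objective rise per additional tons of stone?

8

Binding: mulch and stone. Non-binding: soil (13 unused).
By complementary slackness, y = 0 for the non-binding constraint.
From A_Bᵀ y = c: 1·y_mulch + 5·y_stone = 41; 3·y_mulch + 5·y_stone = 43.
→ y_mulch = 1 and y_stone = 8.
Shadow price of stone = 8.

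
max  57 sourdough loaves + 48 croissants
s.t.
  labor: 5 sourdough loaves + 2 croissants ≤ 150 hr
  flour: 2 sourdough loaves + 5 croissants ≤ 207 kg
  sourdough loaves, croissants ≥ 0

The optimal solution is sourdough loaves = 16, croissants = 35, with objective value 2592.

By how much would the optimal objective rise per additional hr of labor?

At the optimum: labor uses 150 of 150 (binding); flour uses 207 of 207 (binding).
Dual feasibility on the basic columns requires 5·y_labor + 2·y_flour = 57, 2·y_labor + 5·y_flour = 48.
→ y_labor = 9 and y_flour = 6.
Shadow price of labor = 9.

9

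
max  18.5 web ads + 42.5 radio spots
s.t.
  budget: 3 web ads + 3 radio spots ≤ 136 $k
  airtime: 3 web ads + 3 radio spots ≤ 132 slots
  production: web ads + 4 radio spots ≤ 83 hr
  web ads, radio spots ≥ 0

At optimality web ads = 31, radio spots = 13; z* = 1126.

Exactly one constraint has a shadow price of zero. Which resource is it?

budget: 132/136 (slack 4)
airtime: 132/132 (binding)
production: 83/83 (binding)
By complementary slackness, a constraint with positive slack has shadow price 0 → budget.

budget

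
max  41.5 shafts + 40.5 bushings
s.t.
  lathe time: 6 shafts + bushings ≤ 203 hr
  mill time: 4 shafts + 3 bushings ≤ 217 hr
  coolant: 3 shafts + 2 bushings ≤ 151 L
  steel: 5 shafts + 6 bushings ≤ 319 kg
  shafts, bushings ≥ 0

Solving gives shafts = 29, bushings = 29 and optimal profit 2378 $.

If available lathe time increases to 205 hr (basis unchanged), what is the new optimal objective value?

Binding: lathe time and steel. Non-binding: mill time (14 unused), coolant (6 unused).
By complementary slackness, y = 0 for the non-binding constraints.
The binding rows give the dual system: 6·y_lathe time + 5·y_steel = 41.5 and 1·y_lathe time + 6·y_steel = 40.5.
This yields shadow prices y_lathe time = 1.5, y_steel = 6.5.
Δz = y_lathe time·Δb = 1.5 × (2) = 3, so new z* = 2378 + 3 = 2381.

2381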